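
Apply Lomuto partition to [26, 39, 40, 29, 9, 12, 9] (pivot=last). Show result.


Elements <= 9 go left of pivot.
Result: [9, 9, 40, 29, 26, 12, 39], pivot at index 1


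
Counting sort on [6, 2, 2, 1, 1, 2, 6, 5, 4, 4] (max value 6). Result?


Count array: [0, 2, 3, 0, 2, 1, 2]
Reconstruct: [1, 1, 2, 2, 2, 4, 4, 5, 6, 6]


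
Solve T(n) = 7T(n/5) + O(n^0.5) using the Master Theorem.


a=7, b=5, c=0.5. log_5(7)=1.209 > c=0.5. Case 1: O(n^log_b(a)) = O(n^1.209)
Complexity: O(n^1.209)


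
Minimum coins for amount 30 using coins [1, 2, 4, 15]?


dp[0]=0; dp[i]=1+min(dp[i-c] for c in coins)
...dp[25]=4, dp[26]=5, dp[27]=4, dp[28]=5, dp[29]=5, dp[30]=2
Minimum coins for 30 = 2


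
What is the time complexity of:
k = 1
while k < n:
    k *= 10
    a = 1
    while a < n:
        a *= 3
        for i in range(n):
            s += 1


Per nesting level: O(log n) * O(log n) * O(n) = O(n (log n)^2)
Complexity: O(n (log n)^2)


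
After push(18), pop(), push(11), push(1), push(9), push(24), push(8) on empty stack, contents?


push(18) -> [18]
pop() returns 18 -> []
push(11) -> [11]
push(1) -> [11, 1]
push(9) -> [11, 1, 9]
push(24) -> [11, 1, 9, 24]
push(8) -> [11, 1, 9, 24, 8]
Final stack (bottom to top): [11, 1, 9, 24, 8]


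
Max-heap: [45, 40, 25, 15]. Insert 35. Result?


Append 35: [45, 40, 25, 15, 35]
Bubble up: no swaps needed
Result: [45, 40, 25, 15, 35]


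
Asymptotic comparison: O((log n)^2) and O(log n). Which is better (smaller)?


logarithmic grows slower than polylogarithmic
O(log n) is asymptotically smaller; O((log n)^2) grows faster


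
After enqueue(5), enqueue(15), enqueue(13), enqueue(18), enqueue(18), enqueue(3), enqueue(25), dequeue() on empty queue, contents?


enqueue(5) -> [5]
enqueue(15) -> [5, 15]
enqueue(13) -> [5, 15, 13]
enqueue(18) -> [5, 15, 13, 18]
enqueue(18) -> [5, 15, 13, 18, 18]
enqueue(3) -> [5, 15, 13, 18, 18, 3]
enqueue(25) -> [5, 15, 13, 18, 18, 3, 25]
dequeue() returns 5 -> [15, 13, 18, 18, 3, 25]
Final queue (front to back): [15, 13, 18, 18, 3, 25]


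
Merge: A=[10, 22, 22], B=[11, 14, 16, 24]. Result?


Compare heads, take smaller each step.
Merged: [10, 11, 14, 16, 22, 22, 24]


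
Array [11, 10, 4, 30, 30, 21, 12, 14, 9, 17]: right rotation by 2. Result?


Right rotate by 2: [9, 17, 11, 10, 4, 30, 30, 21, 12, 14]


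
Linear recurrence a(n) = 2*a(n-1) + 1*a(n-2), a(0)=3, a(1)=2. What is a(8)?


Build bottom-up:
...a(6)=227, a(7)=548, a(8)=2*548+1*227=1323


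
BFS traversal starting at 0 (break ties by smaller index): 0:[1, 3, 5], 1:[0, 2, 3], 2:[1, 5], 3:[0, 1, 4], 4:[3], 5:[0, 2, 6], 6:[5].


BFS queue: start with [0]
Visit order: [0, 1, 3, 5, 2, 4, 6]


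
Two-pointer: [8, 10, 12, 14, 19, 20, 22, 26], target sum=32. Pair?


Two pointers: lo=0, hi=7
Found pair: (10, 22) summing to 32


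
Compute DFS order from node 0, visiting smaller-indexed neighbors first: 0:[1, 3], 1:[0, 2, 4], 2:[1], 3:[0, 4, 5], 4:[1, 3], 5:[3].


DFS stack-based: start with [0]
Visit order: [0, 1, 2, 4, 3, 5]


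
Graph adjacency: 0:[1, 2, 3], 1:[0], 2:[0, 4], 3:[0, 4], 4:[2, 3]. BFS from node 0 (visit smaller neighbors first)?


BFS queue: start with [0]
Visit order: [0, 1, 2, 3, 4]


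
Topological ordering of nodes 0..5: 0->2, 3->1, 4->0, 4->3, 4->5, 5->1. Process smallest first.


Kahn's algorithm, process smallest node first
Order: [4, 0, 2, 3, 5, 1]


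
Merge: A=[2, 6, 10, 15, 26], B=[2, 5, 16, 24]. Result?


Compare heads, take smaller each step.
Merged: [2, 2, 5, 6, 10, 15, 16, 24, 26]


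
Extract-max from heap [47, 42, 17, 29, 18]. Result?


Max = 47
Replace root with last, heapify down
Resulting heap: [42, 29, 17, 18]


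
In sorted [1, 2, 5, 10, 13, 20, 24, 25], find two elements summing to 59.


Two pointers: lo=0, hi=7
No pair sums to 59


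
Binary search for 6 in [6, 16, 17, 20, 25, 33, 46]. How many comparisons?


Search for 6:
[0,6] mid=3 arr[3]=20
[0,2] mid=1 arr[1]=16
[0,0] mid=0 arr[0]=6
Total: 3 comparisons


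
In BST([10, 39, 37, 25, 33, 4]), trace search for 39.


BST root = 10
Search for 39: compare at each node
Path: [10, 39]


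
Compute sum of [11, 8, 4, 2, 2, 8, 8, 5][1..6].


Prefix sums: [0, 11, 19, 23, 25, 27, 35, 43, 48]
Sum[1..6] = prefix[7] - prefix[1] = 43 - 11 = 32


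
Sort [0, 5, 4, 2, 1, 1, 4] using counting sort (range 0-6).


Count array: [1, 2, 1, 0, 2, 1, 0]
Reconstruct: [0, 1, 1, 2, 4, 4, 5]


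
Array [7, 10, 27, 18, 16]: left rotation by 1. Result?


Left rotate by 1: [10, 27, 18, 16, 7]


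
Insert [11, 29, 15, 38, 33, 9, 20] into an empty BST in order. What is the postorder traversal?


Root = 11; build tree by BST insertion.
Postorder traversal: [9, 20, 15, 33, 38, 29, 11]


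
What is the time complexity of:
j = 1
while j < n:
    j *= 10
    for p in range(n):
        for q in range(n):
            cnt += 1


Per nesting level: O(log n) * O(n) * O(n) = O(n^2 log n)
Complexity: O(n^2 log n)


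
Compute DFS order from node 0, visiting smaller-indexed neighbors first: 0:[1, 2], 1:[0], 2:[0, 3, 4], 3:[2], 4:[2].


DFS stack-based: start with [0]
Visit order: [0, 1, 2, 3, 4]


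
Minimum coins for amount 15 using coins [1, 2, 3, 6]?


dp[0]=0; dp[i]=1+min(dp[i-c] for c in coins)
...dp[10]=3, dp[11]=3, dp[12]=2, dp[13]=3, dp[14]=3, dp[15]=3
Minimum coins for 15 = 3


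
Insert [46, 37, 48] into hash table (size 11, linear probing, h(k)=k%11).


Insertions: 46->slot 2; 37->slot 4; 48->slot 5
Table: [None, None, 46, None, 37, 48, None, None, None, None, None]


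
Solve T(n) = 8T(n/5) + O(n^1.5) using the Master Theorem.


a=8, b=5, c=1.5. log_5(8)=1.292 < c=1.5. Case 3: O(n^c) = O(n^1.500)
Complexity: O(n^1.500)


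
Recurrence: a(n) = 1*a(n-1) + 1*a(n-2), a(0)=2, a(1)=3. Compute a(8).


Build bottom-up:
...a(6)=34, a(7)=55, a(8)=1*55+1*34=89


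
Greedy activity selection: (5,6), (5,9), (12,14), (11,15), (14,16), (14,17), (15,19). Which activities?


Greedy: pick earliest-ending, then skip overlaps.
Selected (3 activities): [(5, 6), (12, 14), (14, 16)]


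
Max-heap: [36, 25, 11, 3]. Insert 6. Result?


Append 6: [36, 25, 11, 3, 6]
Bubble up: no swaps needed
Result: [36, 25, 11, 3, 6]


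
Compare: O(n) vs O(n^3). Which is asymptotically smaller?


linear grows slower than cubic
O(n) is asymptotically smaller; O(n^3) grows faster


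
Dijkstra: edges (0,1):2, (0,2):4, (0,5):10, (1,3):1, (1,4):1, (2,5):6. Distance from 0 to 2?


Dijkstra from 0:
Distances: {0: 0, 1: 2, 2: 4, 3: 3, 4: 3, 5: 10}
Shortest distance to 2 = 4, path = [0, 2]


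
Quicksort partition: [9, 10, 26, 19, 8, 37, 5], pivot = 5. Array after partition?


Elements <= 5 go left of pivot.
Result: [5, 10, 26, 19, 8, 37, 9], pivot at index 0


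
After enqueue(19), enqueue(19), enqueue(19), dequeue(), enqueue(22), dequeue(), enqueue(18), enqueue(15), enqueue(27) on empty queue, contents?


enqueue(19) -> [19]
enqueue(19) -> [19, 19]
enqueue(19) -> [19, 19, 19]
dequeue() returns 19 -> [19, 19]
enqueue(22) -> [19, 19, 22]
dequeue() returns 19 -> [19, 22]
enqueue(18) -> [19, 22, 18]
enqueue(15) -> [19, 22, 18, 15]
enqueue(27) -> [19, 22, 18, 15, 27]
Final queue (front to back): [19, 22, 18, 15, 27]


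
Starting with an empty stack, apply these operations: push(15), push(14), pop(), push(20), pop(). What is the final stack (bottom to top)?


push(15) -> [15]
push(14) -> [15, 14]
pop() returns 14 -> [15]
push(20) -> [15, 20]
pop() returns 20 -> [15]
Final stack (bottom to top): [15]


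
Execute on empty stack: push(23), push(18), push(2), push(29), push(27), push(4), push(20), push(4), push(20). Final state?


push(23) -> [23]
push(18) -> [23, 18]
push(2) -> [23, 18, 2]
push(29) -> [23, 18, 2, 29]
push(27) -> [23, 18, 2, 29, 27]
push(4) -> [23, 18, 2, 29, 27, 4]
push(20) -> [23, 18, 2, 29, 27, 4, 20]
push(4) -> [23, 18, 2, 29, 27, 4, 20, 4]
push(20) -> [23, 18, 2, 29, 27, 4, 20, 4, 20]
Final stack (bottom to top): [23, 18, 2, 29, 27, 4, 20, 4, 20]


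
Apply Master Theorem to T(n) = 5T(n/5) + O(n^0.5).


a=5, b=5, c=0.5. log_5(5)=1 > c=0.5. Case 1: O(n^log_b(a)) = O(n)
Complexity: O(n)


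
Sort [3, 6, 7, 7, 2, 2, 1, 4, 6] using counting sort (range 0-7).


Count array: [0, 1, 2, 1, 1, 0, 2, 2]
Reconstruct: [1, 2, 2, 3, 4, 6, 6, 7, 7]


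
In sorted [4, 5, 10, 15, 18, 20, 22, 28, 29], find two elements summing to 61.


Two pointers: lo=0, hi=8
No pair sums to 61


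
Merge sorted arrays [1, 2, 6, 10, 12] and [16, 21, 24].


Compare heads, take smaller each step.
Merged: [1, 2, 6, 10, 12, 16, 21, 24]


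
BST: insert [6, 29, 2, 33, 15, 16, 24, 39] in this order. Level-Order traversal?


Root = 6; build tree by BST insertion.
Level-Order traversal: [6, 2, 29, 15, 33, 16, 39, 24]


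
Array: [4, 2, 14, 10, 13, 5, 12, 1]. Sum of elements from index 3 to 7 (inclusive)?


Prefix sums: [0, 4, 6, 20, 30, 43, 48, 60, 61]
Sum[3..7] = prefix[8] - prefix[3] = 61 - 20 = 41


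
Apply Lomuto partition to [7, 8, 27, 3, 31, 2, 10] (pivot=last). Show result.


Elements <= 10 go left of pivot.
Result: [7, 8, 3, 2, 10, 27, 31], pivot at index 4


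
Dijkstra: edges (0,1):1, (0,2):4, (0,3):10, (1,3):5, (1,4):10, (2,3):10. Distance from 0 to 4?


Dijkstra from 0:
Distances: {0: 0, 1: 1, 2: 4, 3: 6, 4: 11}
Shortest distance to 4 = 11, path = [0, 1, 4]


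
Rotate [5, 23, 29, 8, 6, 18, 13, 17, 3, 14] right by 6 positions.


Right rotate by 6: [6, 18, 13, 17, 3, 14, 5, 23, 29, 8]


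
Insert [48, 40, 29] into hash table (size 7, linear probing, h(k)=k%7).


Insertions: 48->slot 6; 40->slot 5; 29->slot 1
Table: [None, 29, None, None, None, 40, 48]


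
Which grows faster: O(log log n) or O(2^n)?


double-logarithmic grows slower than exponential
O(log log n) is asymptotically smaller; O(2^n) grows faster


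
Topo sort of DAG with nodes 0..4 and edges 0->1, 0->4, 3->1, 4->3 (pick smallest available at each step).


Kahn's algorithm, process smallest node first
Order: [0, 2, 4, 3, 1]


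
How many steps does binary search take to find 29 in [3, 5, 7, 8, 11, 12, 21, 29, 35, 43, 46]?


Search for 29:
[0,10] mid=5 arr[5]=12
[6,10] mid=8 arr[8]=35
[6,7] mid=6 arr[6]=21
[7,7] mid=7 arr[7]=29
Total: 4 comparisons


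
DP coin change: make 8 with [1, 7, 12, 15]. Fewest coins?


dp[0]=0; dp[i]=1+min(dp[i-c] for c in coins)
...dp[3]=3, dp[4]=4, dp[5]=5, dp[6]=6, dp[7]=1, dp[8]=2
Minimum coins for 8 = 2


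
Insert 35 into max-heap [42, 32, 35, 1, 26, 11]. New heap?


Append 35: [42, 32, 35, 1, 26, 11, 35]
Bubble up: no swaps needed
Result: [42, 32, 35, 1, 26, 11, 35]


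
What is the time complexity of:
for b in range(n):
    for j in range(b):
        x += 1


Per nesting level: O(n) * O(n) [triangular over b] = O(n^2)
Complexity: O(n^2)


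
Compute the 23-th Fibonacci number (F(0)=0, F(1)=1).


F(n)=F(n-1)+F(n-2)
...F(21)=10946, F(22)=17711, F(23)=28657


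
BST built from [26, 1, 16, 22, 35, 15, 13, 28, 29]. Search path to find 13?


BST root = 26
Search for 13: compare at each node
Path: [26, 1, 16, 15, 13]


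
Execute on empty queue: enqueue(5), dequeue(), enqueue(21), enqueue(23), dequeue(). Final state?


enqueue(5) -> [5]
dequeue() returns 5 -> []
enqueue(21) -> [21]
enqueue(23) -> [21, 23]
dequeue() returns 21 -> [23]
Final queue (front to back): [23]


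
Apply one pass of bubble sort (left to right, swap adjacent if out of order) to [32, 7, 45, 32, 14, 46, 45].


After one pass: [7, 32, 32, 14, 45, 45, 46]


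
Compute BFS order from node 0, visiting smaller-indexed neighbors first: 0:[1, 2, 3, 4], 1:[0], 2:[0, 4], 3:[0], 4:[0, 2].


BFS queue: start with [0]
Visit order: [0, 1, 2, 3, 4]


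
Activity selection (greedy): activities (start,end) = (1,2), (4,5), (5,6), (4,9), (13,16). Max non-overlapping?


Greedy: pick earliest-ending, then skip overlaps.
Selected (4 activities): [(1, 2), (4, 5), (5, 6), (13, 16)]


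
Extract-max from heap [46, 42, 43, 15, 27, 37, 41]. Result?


Max = 46
Replace root with last, heapify down
Resulting heap: [43, 42, 41, 15, 27, 37]


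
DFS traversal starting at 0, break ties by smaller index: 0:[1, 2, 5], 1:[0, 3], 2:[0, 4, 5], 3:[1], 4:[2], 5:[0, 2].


DFS stack-based: start with [0]
Visit order: [0, 1, 3, 2, 4, 5]


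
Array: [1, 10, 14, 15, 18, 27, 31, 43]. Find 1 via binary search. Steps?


Search for 1:
[0,7] mid=3 arr[3]=15
[0,2] mid=1 arr[1]=10
[0,0] mid=0 arr[0]=1
Total: 3 comparisons


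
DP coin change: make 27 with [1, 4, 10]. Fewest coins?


dp[0]=0; dp[i]=1+min(dp[i-c] for c in coins)
...dp[22]=4, dp[23]=5, dp[24]=3, dp[25]=4, dp[26]=5, dp[27]=6
Minimum coins for 27 = 6


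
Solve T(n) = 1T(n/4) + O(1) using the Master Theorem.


a=1, b=4, c=0. log_4(1)=0 = c=0. Case 2: O(n^c log n) = O(log n)
Complexity: O(log n)


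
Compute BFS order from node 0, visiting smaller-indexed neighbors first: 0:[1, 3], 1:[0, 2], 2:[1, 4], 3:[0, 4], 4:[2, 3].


BFS queue: start with [0]
Visit order: [0, 1, 3, 2, 4]


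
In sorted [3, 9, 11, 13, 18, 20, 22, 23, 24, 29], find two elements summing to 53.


Two pointers: lo=0, hi=9
Found pair: (24, 29) summing to 53


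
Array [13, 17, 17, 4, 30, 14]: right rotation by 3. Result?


Right rotate by 3: [4, 30, 14, 13, 17, 17]


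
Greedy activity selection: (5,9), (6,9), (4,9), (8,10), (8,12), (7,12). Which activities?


Greedy: pick earliest-ending, then skip overlaps.
Selected (1 activities): [(5, 9)]


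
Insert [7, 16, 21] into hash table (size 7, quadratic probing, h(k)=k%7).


Insertions: 7->slot 0; 16->slot 2; 21->slot 1
Table: [7, 21, 16, None, None, None, None]


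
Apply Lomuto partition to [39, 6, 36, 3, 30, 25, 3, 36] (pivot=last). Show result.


Elements <= 36 go left of pivot.
Result: [6, 36, 3, 30, 25, 3, 36, 39], pivot at index 6


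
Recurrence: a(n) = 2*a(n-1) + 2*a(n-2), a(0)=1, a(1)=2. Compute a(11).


Build bottom-up:
...a(9)=6688, a(10)=18272, a(11)=2*18272+2*6688=49920


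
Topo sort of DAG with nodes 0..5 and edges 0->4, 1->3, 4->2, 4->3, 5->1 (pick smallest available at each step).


Kahn's algorithm, process smallest node first
Order: [0, 4, 2, 5, 1, 3]


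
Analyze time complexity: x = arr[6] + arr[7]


Analysis: constant-time operation, no loop
Complexity: O(1)


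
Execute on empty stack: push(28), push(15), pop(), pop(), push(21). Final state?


push(28) -> [28]
push(15) -> [28, 15]
pop() returns 15 -> [28]
pop() returns 28 -> []
push(21) -> [21]
Final stack (bottom to top): [21]


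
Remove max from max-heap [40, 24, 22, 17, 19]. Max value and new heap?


Max = 40
Replace root with last, heapify down
Resulting heap: [24, 19, 22, 17]


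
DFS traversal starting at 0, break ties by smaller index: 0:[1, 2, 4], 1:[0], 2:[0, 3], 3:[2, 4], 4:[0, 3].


DFS stack-based: start with [0]
Visit order: [0, 1, 2, 3, 4]


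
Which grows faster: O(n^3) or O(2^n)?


cubic grows slower than exponential
O(n^3) is asymptotically smaller; O(2^n) grows faster


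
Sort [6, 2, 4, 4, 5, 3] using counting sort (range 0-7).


Count array: [0, 0, 1, 1, 2, 1, 1, 0]
Reconstruct: [2, 3, 4, 4, 5, 6]


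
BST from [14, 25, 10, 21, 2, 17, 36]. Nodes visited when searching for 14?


BST root = 14
Search for 14: compare at each node
Path: [14]


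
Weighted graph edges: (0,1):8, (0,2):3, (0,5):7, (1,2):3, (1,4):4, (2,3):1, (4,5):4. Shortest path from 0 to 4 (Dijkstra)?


Dijkstra from 0:
Distances: {0: 0, 1: 6, 2: 3, 3: 4, 4: 10, 5: 7}
Shortest distance to 4 = 10, path = [0, 2, 1, 4]


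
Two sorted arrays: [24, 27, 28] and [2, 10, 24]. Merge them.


Compare heads, take smaller each step.
Merged: [2, 10, 24, 24, 27, 28]


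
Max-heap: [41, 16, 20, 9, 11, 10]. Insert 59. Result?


Append 59: [41, 16, 20, 9, 11, 10, 59]
Bubble up: swap idx 6(59) with idx 2(20); swap idx 2(59) with idx 0(41)
Result: [59, 16, 41, 9, 11, 10, 20]


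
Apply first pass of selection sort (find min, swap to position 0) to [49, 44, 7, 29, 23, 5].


After one pass: [5, 44, 7, 29, 23, 49]


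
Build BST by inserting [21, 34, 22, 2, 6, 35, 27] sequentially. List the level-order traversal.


Root = 21; build tree by BST insertion.
Level-Order traversal: [21, 2, 34, 6, 22, 35, 27]


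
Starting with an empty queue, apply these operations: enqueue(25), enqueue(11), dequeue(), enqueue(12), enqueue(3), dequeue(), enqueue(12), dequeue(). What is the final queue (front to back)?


enqueue(25) -> [25]
enqueue(11) -> [25, 11]
dequeue() returns 25 -> [11]
enqueue(12) -> [11, 12]
enqueue(3) -> [11, 12, 3]
dequeue() returns 11 -> [12, 3]
enqueue(12) -> [12, 3, 12]
dequeue() returns 12 -> [3, 12]
Final queue (front to back): [3, 12]


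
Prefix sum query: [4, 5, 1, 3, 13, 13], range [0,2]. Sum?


Prefix sums: [0, 4, 9, 10, 13, 26, 39]
Sum[0..2] = prefix[3] - prefix[0] = 10 - 0 = 10


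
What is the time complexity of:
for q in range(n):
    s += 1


Per nesting level: O(n) = O(n)
Complexity: O(n)


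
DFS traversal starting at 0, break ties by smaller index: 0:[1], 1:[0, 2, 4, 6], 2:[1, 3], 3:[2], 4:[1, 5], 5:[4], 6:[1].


DFS stack-based: start with [0]
Visit order: [0, 1, 2, 3, 4, 5, 6]


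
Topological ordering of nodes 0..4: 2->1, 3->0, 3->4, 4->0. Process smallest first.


Kahn's algorithm, process smallest node first
Order: [2, 1, 3, 4, 0]


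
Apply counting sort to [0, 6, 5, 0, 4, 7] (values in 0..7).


Count array: [2, 0, 0, 0, 1, 1, 1, 1]
Reconstruct: [0, 0, 4, 5, 6, 7]


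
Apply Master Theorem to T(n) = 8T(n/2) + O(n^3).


a=8, b=2, c=3. log_2(8)=3 = c=3. Case 2: O(n^c log n) = O(n^3 log n)
Complexity: O(n^3 log n)


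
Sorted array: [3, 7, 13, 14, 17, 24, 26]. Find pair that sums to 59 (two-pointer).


Two pointers: lo=0, hi=6
No pair sums to 59


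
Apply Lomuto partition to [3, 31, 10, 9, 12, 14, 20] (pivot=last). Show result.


Elements <= 20 go left of pivot.
Result: [3, 10, 9, 12, 14, 20, 31], pivot at index 5


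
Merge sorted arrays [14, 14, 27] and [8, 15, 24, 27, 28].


Compare heads, take smaller each step.
Merged: [8, 14, 14, 15, 24, 27, 27, 28]


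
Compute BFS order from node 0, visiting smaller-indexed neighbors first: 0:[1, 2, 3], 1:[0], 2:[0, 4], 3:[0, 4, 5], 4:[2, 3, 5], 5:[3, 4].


BFS queue: start with [0]
Visit order: [0, 1, 2, 3, 4, 5]


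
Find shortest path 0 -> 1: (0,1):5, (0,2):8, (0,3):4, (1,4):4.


Dijkstra from 0:
Distances: {0: 0, 1: 5, 2: 8, 3: 4, 4: 9}
Shortest distance to 1 = 5, path = [0, 1]


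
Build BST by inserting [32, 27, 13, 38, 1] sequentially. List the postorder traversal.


Root = 32; build tree by BST insertion.
Postorder traversal: [1, 13, 27, 38, 32]


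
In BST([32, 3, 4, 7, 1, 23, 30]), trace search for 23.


BST root = 32
Search for 23: compare at each node
Path: [32, 3, 4, 7, 23]


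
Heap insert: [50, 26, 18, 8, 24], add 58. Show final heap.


Append 58: [50, 26, 18, 8, 24, 58]
Bubble up: swap idx 5(58) with idx 2(18); swap idx 2(58) with idx 0(50)
Result: [58, 26, 50, 8, 24, 18]


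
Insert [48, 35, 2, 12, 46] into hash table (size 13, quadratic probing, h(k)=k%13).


Insertions: 48->slot 9; 35->slot 10; 2->slot 2; 12->slot 12; 46->slot 7
Table: [None, None, 2, None, None, None, None, 46, None, 48, 35, None, 12]


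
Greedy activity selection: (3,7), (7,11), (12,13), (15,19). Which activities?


Greedy: pick earliest-ending, then skip overlaps.
Selected (4 activities): [(3, 7), (7, 11), (12, 13), (15, 19)]


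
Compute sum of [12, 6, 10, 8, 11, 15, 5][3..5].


Prefix sums: [0, 12, 18, 28, 36, 47, 62, 67]
Sum[3..5] = prefix[6] - prefix[3] = 62 - 28 = 34


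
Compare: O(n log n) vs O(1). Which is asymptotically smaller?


constant grows slower than linearithmic
O(1) is asymptotically smaller; O(n log n) grows faster


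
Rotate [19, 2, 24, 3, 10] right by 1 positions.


Right rotate by 1: [10, 19, 2, 24, 3]


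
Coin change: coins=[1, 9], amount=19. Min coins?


dp[0]=0; dp[i]=1+min(dp[i-c] for c in coins)
...dp[14]=6, dp[15]=7, dp[16]=8, dp[17]=9, dp[18]=2, dp[19]=3
Minimum coins for 19 = 3


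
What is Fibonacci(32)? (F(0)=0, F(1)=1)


F(n)=F(n-1)+F(n-2)
...F(30)=832040, F(31)=1346269, F(32)=2178309


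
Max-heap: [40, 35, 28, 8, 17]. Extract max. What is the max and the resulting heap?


Max = 40
Replace root with last, heapify down
Resulting heap: [35, 17, 28, 8]


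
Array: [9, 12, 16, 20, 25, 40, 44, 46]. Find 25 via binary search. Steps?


Search for 25:
[0,7] mid=3 arr[3]=20
[4,7] mid=5 arr[5]=40
[4,4] mid=4 arr[4]=25
Total: 3 comparisons


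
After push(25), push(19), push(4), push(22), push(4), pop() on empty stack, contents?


push(25) -> [25]
push(19) -> [25, 19]
push(4) -> [25, 19, 4]
push(22) -> [25, 19, 4, 22]
push(4) -> [25, 19, 4, 22, 4]
pop() returns 4 -> [25, 19, 4, 22]
Final stack (bottom to top): [25, 19, 4, 22]


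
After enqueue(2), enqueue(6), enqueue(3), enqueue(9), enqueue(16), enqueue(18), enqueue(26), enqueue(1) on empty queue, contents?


enqueue(2) -> [2]
enqueue(6) -> [2, 6]
enqueue(3) -> [2, 6, 3]
enqueue(9) -> [2, 6, 3, 9]
enqueue(16) -> [2, 6, 3, 9, 16]
enqueue(18) -> [2, 6, 3, 9, 16, 18]
enqueue(26) -> [2, 6, 3, 9, 16, 18, 26]
enqueue(1) -> [2, 6, 3, 9, 16, 18, 26, 1]
Final queue (front to back): [2, 6, 3, 9, 16, 18, 26, 1]


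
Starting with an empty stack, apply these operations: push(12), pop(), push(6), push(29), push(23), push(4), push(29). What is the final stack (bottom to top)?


push(12) -> [12]
pop() returns 12 -> []
push(6) -> [6]
push(29) -> [6, 29]
push(23) -> [6, 29, 23]
push(4) -> [6, 29, 23, 4]
push(29) -> [6, 29, 23, 4, 29]
Final stack (bottom to top): [6, 29, 23, 4, 29]


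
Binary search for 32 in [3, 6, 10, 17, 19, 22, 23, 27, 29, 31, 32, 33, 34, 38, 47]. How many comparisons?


Search for 32:
[0,14] mid=7 arr[7]=27
[8,14] mid=11 arr[11]=33
[8,10] mid=9 arr[9]=31
[10,10] mid=10 arr[10]=32
Total: 4 comparisons


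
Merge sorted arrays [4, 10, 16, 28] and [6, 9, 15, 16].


Compare heads, take smaller each step.
Merged: [4, 6, 9, 10, 15, 16, 16, 28]


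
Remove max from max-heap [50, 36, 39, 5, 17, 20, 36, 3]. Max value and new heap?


Max = 50
Replace root with last, heapify down
Resulting heap: [39, 36, 36, 5, 17, 20, 3]


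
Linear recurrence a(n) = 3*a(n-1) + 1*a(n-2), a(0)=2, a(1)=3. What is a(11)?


Build bottom-up:
...a(9)=46764, a(10)=154451, a(11)=3*154451+1*46764=510117


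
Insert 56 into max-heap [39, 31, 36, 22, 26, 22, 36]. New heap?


Append 56: [39, 31, 36, 22, 26, 22, 36, 56]
Bubble up: swap idx 7(56) with idx 3(22); swap idx 3(56) with idx 1(31); swap idx 1(56) with idx 0(39)
Result: [56, 39, 36, 31, 26, 22, 36, 22]


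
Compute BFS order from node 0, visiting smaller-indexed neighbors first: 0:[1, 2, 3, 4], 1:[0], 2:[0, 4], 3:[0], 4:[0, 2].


BFS queue: start with [0]
Visit order: [0, 1, 2, 3, 4]


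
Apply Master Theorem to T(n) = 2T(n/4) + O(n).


a=2, b=4, c=1. log_4(2)=0.5 < c=1. Case 3: O(n^c) = O(n)
Complexity: O(n)


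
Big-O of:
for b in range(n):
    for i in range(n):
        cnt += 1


Per nesting level: O(n) * O(n) = O(n^2)
Complexity: O(n^2)


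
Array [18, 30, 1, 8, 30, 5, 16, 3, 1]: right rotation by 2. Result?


Right rotate by 2: [3, 1, 18, 30, 1, 8, 30, 5, 16]


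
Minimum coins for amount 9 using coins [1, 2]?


dp[0]=0; dp[i]=1+min(dp[i-c] for c in coins)
...dp[4]=2, dp[5]=3, dp[6]=3, dp[7]=4, dp[8]=4, dp[9]=5
Minimum coins for 9 = 5


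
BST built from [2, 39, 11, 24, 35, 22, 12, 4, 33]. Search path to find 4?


BST root = 2
Search for 4: compare at each node
Path: [2, 39, 11, 4]


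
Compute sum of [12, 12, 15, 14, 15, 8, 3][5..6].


Prefix sums: [0, 12, 24, 39, 53, 68, 76, 79]
Sum[5..6] = prefix[7] - prefix[5] = 79 - 68 = 11


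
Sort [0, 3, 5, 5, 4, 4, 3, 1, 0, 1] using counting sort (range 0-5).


Count array: [2, 2, 0, 2, 2, 2]
Reconstruct: [0, 0, 1, 1, 3, 3, 4, 4, 5, 5]


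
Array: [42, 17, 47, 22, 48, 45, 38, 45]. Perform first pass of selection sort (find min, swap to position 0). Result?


After one pass: [17, 42, 47, 22, 48, 45, 38, 45]


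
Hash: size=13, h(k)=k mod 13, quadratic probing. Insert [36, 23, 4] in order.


Insertions: 36->slot 10; 23->slot 11; 4->slot 4
Table: [None, None, None, None, 4, None, None, None, None, None, 36, 23, None]


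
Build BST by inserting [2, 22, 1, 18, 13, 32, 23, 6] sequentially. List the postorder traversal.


Root = 2; build tree by BST insertion.
Postorder traversal: [1, 6, 13, 18, 23, 32, 22, 2]


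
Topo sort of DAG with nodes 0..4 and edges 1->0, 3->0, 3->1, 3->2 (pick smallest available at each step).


Kahn's algorithm, process smallest node first
Order: [3, 1, 0, 2, 4]


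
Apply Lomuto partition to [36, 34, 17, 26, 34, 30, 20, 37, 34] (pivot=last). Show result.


Elements <= 34 go left of pivot.
Result: [34, 17, 26, 34, 30, 20, 34, 37, 36], pivot at index 6


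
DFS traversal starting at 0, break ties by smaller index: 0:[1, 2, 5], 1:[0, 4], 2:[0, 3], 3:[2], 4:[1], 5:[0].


DFS stack-based: start with [0]
Visit order: [0, 1, 4, 2, 3, 5]


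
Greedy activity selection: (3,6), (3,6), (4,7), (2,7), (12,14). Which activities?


Greedy: pick earliest-ending, then skip overlaps.
Selected (2 activities): [(3, 6), (12, 14)]


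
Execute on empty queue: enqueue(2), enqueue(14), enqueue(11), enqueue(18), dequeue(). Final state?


enqueue(2) -> [2]
enqueue(14) -> [2, 14]
enqueue(11) -> [2, 14, 11]
enqueue(18) -> [2, 14, 11, 18]
dequeue() returns 2 -> [14, 11, 18]
Final queue (front to back): [14, 11, 18]


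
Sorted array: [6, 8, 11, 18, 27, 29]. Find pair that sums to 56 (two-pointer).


Two pointers: lo=0, hi=5
Found pair: (27, 29) summing to 56


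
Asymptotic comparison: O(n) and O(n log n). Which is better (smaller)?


linear grows slower than linearithmic
O(n) is asymptotically smaller; O(n log n) grows faster


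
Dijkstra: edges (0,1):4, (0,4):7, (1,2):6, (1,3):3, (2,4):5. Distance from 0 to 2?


Dijkstra from 0:
Distances: {0: 0, 1: 4, 2: 10, 3: 7, 4: 7}
Shortest distance to 2 = 10, path = [0, 1, 2]


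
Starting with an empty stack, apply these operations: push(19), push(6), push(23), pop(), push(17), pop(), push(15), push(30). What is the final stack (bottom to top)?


push(19) -> [19]
push(6) -> [19, 6]
push(23) -> [19, 6, 23]
pop() returns 23 -> [19, 6]
push(17) -> [19, 6, 17]
pop() returns 17 -> [19, 6]
push(15) -> [19, 6, 15]
push(30) -> [19, 6, 15, 30]
Final stack (bottom to top): [19, 6, 15, 30]


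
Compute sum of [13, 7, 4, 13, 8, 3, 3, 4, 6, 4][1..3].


Prefix sums: [0, 13, 20, 24, 37, 45, 48, 51, 55, 61, 65]
Sum[1..3] = prefix[4] - prefix[1] = 37 - 13 = 24


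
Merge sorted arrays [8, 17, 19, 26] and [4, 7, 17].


Compare heads, take smaller each step.
Merged: [4, 7, 8, 17, 17, 19, 26]


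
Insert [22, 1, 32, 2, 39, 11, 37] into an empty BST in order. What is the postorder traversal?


Root = 22; build tree by BST insertion.
Postorder traversal: [11, 2, 1, 37, 39, 32, 22]


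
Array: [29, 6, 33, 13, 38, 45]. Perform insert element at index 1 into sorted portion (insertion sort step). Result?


After one pass: [6, 29, 33, 13, 38, 45]


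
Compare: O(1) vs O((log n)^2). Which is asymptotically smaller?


constant grows slower than polylogarithmic
O(1) is asymptotically smaller; O((log n)^2) grows faster


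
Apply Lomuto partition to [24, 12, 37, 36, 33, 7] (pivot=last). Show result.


Elements <= 7 go left of pivot.
Result: [7, 12, 37, 36, 33, 24], pivot at index 0


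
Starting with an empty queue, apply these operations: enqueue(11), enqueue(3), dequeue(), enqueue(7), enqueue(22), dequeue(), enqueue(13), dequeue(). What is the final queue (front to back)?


enqueue(11) -> [11]
enqueue(3) -> [11, 3]
dequeue() returns 11 -> [3]
enqueue(7) -> [3, 7]
enqueue(22) -> [3, 7, 22]
dequeue() returns 3 -> [7, 22]
enqueue(13) -> [7, 22, 13]
dequeue() returns 7 -> [22, 13]
Final queue (front to back): [22, 13]


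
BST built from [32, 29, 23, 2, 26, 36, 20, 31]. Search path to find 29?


BST root = 32
Search for 29: compare at each node
Path: [32, 29]


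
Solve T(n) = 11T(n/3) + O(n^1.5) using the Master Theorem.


a=11, b=3, c=1.5. log_3(11)=2.183 > c=1.5. Case 1: O(n^log_b(a)) = O(n^2.183)
Complexity: O(n^2.183)


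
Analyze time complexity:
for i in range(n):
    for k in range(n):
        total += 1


Per nesting level: O(n) * O(n) = O(n^2)
Complexity: O(n^2)


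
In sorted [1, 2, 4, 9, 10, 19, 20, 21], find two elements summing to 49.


Two pointers: lo=0, hi=7
No pair sums to 49


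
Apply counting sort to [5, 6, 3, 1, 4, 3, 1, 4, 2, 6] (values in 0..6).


Count array: [0, 2, 1, 2, 2, 1, 2]
Reconstruct: [1, 1, 2, 3, 3, 4, 4, 5, 6, 6]


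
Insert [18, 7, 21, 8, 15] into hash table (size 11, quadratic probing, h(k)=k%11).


Insertions: 18->slot 7; 7->slot 8; 21->slot 10; 8->slot 9; 15->slot 4
Table: [None, None, None, None, 15, None, None, 18, 7, 8, 21]


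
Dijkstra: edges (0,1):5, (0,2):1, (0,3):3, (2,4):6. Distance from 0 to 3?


Dijkstra from 0:
Distances: {0: 0, 1: 5, 2: 1, 3: 3, 4: 7}
Shortest distance to 3 = 3, path = [0, 3]


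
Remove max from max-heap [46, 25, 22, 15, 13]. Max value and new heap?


Max = 46
Replace root with last, heapify down
Resulting heap: [25, 15, 22, 13]


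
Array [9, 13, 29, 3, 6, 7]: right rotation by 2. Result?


Right rotate by 2: [6, 7, 9, 13, 29, 3]


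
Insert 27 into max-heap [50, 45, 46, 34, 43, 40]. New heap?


Append 27: [50, 45, 46, 34, 43, 40, 27]
Bubble up: no swaps needed
Result: [50, 45, 46, 34, 43, 40, 27]


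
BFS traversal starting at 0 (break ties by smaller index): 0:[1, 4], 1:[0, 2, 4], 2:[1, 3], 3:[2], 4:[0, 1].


BFS queue: start with [0]
Visit order: [0, 1, 4, 2, 3]


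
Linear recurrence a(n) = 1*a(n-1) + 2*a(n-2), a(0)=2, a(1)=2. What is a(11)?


Build bottom-up:
...a(9)=682, a(10)=1366, a(11)=1*1366+2*682=2730


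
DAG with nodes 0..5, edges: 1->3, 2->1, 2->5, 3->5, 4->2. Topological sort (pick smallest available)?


Kahn's algorithm, process smallest node first
Order: [0, 4, 2, 1, 3, 5]


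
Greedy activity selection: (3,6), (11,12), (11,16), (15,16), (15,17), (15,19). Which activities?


Greedy: pick earliest-ending, then skip overlaps.
Selected (3 activities): [(3, 6), (11, 12), (15, 16)]


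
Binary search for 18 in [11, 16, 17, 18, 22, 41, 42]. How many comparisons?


Search for 18:
[0,6] mid=3 arr[3]=18
Total: 1 comparisons


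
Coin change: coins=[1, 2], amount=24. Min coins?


dp[0]=0; dp[i]=1+min(dp[i-c] for c in coins)
...dp[19]=10, dp[20]=10, dp[21]=11, dp[22]=11, dp[23]=12, dp[24]=12
Minimum coins for 24 = 12


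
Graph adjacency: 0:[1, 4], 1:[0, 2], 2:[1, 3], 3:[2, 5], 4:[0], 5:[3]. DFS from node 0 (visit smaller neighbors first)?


DFS stack-based: start with [0]
Visit order: [0, 1, 2, 3, 5, 4]


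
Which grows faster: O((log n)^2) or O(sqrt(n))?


polylogarithmic grows slower than sublinear
O((log n)^2) is asymptotically smaller; O(sqrt(n)) grows faster


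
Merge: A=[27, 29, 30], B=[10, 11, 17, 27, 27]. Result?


Compare heads, take smaller each step.
Merged: [10, 11, 17, 27, 27, 27, 29, 30]


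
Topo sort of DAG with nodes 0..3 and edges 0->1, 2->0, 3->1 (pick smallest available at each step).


Kahn's algorithm, process smallest node first
Order: [2, 0, 3, 1]


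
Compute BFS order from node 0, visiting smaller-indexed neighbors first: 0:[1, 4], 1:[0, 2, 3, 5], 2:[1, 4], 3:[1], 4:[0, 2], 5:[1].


BFS queue: start with [0]
Visit order: [0, 1, 4, 2, 3, 5]


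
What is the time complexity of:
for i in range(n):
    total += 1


Per nesting level: O(n) = O(n)
Complexity: O(n)


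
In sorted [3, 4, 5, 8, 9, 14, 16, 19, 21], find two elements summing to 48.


Two pointers: lo=0, hi=8
No pair sums to 48


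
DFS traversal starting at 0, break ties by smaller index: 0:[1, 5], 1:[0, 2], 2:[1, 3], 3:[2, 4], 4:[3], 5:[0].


DFS stack-based: start with [0]
Visit order: [0, 1, 2, 3, 4, 5]


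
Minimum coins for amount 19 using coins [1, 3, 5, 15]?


dp[0]=0; dp[i]=1+min(dp[i-c] for c in coins)
...dp[14]=4, dp[15]=1, dp[16]=2, dp[17]=3, dp[18]=2, dp[19]=3
Minimum coins for 19 = 3


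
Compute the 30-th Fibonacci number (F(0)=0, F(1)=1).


F(n)=F(n-1)+F(n-2)
...F(28)=317811, F(29)=514229, F(30)=832040


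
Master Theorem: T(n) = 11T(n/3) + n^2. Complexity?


a=11, b=3, c=2. log_3(11)=2.183 > c=2. Case 1: O(n^log_b(a)) = O(n^2.183)
Complexity: O(n^2.183)


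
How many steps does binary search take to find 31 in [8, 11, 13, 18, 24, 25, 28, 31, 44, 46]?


Search for 31:
[0,9] mid=4 arr[4]=24
[5,9] mid=7 arr[7]=31
Total: 2 comparisons


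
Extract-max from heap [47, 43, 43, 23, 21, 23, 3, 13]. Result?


Max = 47
Replace root with last, heapify down
Resulting heap: [43, 23, 43, 13, 21, 23, 3]


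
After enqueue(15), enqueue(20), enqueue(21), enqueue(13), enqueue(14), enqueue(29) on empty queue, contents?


enqueue(15) -> [15]
enqueue(20) -> [15, 20]
enqueue(21) -> [15, 20, 21]
enqueue(13) -> [15, 20, 21, 13]
enqueue(14) -> [15, 20, 21, 13, 14]
enqueue(29) -> [15, 20, 21, 13, 14, 29]
Final queue (front to back): [15, 20, 21, 13, 14, 29]


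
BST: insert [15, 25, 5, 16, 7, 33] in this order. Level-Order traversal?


Root = 15; build tree by BST insertion.
Level-Order traversal: [15, 5, 25, 7, 16, 33]


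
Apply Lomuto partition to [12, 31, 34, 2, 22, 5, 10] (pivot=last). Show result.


Elements <= 10 go left of pivot.
Result: [2, 5, 10, 12, 22, 31, 34], pivot at index 2


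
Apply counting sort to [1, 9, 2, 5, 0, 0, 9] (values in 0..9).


Count array: [2, 1, 1, 0, 0, 1, 0, 0, 0, 2]
Reconstruct: [0, 0, 1, 2, 5, 9, 9]


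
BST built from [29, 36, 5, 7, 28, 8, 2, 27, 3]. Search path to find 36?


BST root = 29
Search for 36: compare at each node
Path: [29, 36]


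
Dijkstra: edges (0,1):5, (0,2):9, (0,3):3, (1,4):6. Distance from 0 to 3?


Dijkstra from 0:
Distances: {0: 0, 1: 5, 2: 9, 3: 3, 4: 11}
Shortest distance to 3 = 3, path = [0, 3]


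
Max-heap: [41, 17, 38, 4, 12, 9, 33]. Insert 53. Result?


Append 53: [41, 17, 38, 4, 12, 9, 33, 53]
Bubble up: swap idx 7(53) with idx 3(4); swap idx 3(53) with idx 1(17); swap idx 1(53) with idx 0(41)
Result: [53, 41, 38, 17, 12, 9, 33, 4]


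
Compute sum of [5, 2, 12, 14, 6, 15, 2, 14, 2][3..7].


Prefix sums: [0, 5, 7, 19, 33, 39, 54, 56, 70, 72]
Sum[3..7] = prefix[8] - prefix[3] = 70 - 19 = 51


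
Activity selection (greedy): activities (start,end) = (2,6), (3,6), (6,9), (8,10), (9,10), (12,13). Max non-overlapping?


Greedy: pick earliest-ending, then skip overlaps.
Selected (4 activities): [(2, 6), (6, 9), (9, 10), (12, 13)]


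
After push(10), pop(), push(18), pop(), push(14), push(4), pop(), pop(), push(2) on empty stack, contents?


push(10) -> [10]
pop() returns 10 -> []
push(18) -> [18]
pop() returns 18 -> []
push(14) -> [14]
push(4) -> [14, 4]
pop() returns 4 -> [14]
pop() returns 14 -> []
push(2) -> [2]
Final stack (bottom to top): [2]


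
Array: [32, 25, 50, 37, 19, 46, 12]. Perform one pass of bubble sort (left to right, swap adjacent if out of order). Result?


After one pass: [25, 32, 37, 19, 46, 12, 50]


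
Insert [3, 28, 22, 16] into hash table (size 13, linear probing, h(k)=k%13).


Insertions: 3->slot 3; 28->slot 2; 22->slot 9; 16->slot 4
Table: [None, None, 28, 3, 16, None, None, None, None, 22, None, None, None]


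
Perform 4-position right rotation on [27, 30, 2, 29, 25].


Right rotate by 4: [30, 2, 29, 25, 27]


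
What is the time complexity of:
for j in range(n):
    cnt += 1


Per nesting level: O(n) = O(n)
Complexity: O(n)


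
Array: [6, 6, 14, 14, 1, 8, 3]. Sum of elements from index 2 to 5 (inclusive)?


Prefix sums: [0, 6, 12, 26, 40, 41, 49, 52]
Sum[2..5] = prefix[6] - prefix[2] = 49 - 12 = 37


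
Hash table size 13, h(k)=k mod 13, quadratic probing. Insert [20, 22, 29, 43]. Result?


Insertions: 20->slot 7; 22->slot 9; 29->slot 3; 43->slot 4
Table: [None, None, None, 29, 43, None, None, 20, None, 22, None, None, None]


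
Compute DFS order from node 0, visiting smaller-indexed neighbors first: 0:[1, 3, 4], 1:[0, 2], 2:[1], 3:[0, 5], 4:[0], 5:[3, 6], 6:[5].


DFS stack-based: start with [0]
Visit order: [0, 1, 2, 3, 5, 6, 4]


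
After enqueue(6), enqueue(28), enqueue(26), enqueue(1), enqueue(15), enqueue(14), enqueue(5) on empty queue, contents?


enqueue(6) -> [6]
enqueue(28) -> [6, 28]
enqueue(26) -> [6, 28, 26]
enqueue(1) -> [6, 28, 26, 1]
enqueue(15) -> [6, 28, 26, 1, 15]
enqueue(14) -> [6, 28, 26, 1, 15, 14]
enqueue(5) -> [6, 28, 26, 1, 15, 14, 5]
Final queue (front to back): [6, 28, 26, 1, 15, 14, 5]


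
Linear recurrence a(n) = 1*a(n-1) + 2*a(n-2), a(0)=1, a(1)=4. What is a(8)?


Build bottom-up:
...a(6)=106, a(7)=214, a(8)=1*214+2*106=426


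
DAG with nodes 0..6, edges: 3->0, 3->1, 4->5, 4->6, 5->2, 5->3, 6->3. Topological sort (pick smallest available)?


Kahn's algorithm, process smallest node first
Order: [4, 5, 2, 6, 3, 0, 1]


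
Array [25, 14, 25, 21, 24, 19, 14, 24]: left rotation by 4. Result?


Left rotate by 4: [24, 19, 14, 24, 25, 14, 25, 21]


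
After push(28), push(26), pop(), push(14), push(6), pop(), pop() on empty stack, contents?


push(28) -> [28]
push(26) -> [28, 26]
pop() returns 26 -> [28]
push(14) -> [28, 14]
push(6) -> [28, 14, 6]
pop() returns 6 -> [28, 14]
pop() returns 14 -> [28]
Final stack (bottom to top): [28]


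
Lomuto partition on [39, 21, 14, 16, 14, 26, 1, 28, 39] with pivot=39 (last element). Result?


Elements <= 39 go left of pivot.
Result: [39, 21, 14, 16, 14, 26, 1, 28, 39], pivot at index 8


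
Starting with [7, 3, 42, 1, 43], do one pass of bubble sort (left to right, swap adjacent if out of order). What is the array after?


After one pass: [3, 7, 1, 42, 43]


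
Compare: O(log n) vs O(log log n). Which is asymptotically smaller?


double-logarithmic grows slower than logarithmic
O(log log n) is asymptotically smaller; O(log n) grows faster


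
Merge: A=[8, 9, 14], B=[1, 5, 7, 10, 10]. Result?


Compare heads, take smaller each step.
Merged: [1, 5, 7, 8, 9, 10, 10, 14]


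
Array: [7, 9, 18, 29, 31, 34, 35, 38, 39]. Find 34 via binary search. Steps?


Search for 34:
[0,8] mid=4 arr[4]=31
[5,8] mid=6 arr[6]=35
[5,5] mid=5 arr[5]=34
Total: 3 comparisons


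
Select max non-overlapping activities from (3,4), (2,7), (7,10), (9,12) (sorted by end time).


Greedy: pick earliest-ending, then skip overlaps.
Selected (2 activities): [(3, 4), (7, 10)]


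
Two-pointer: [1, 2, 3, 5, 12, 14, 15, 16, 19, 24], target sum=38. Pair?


Two pointers: lo=0, hi=9
Found pair: (14, 24) summing to 38


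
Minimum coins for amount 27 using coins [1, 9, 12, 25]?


dp[0]=0; dp[i]=1+min(dp[i-c] for c in coins)
...dp[22]=3, dp[23]=4, dp[24]=2, dp[25]=1, dp[26]=2, dp[27]=3
Minimum coins for 27 = 3


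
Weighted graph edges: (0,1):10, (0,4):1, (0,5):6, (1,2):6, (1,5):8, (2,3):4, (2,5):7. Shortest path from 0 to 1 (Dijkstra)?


Dijkstra from 0:
Distances: {0: 0, 1: 10, 2: 13, 3: 17, 4: 1, 5: 6}
Shortest distance to 1 = 10, path = [0, 1]


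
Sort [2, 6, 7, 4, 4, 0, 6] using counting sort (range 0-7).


Count array: [1, 0, 1, 0, 2, 0, 2, 1]
Reconstruct: [0, 2, 4, 4, 6, 6, 7]
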